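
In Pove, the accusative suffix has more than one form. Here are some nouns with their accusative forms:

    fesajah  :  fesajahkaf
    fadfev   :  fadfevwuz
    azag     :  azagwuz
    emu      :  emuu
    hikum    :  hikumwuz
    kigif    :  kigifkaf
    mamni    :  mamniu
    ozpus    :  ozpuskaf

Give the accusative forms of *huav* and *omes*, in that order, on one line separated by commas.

The pattern is voicing of the final sound: -kaf when the stem ends in a voiceless consonant (*fesajah*, *kigif*, *ozpus*); -wuz when the stem ends in a voiced consonant (*fadfev*, *azag*, *hikum*); -u when the stem ends in a vowel (*emu*, *mamni*).
The final sound of *huav* is /v/, which is a voiced consonant, so the suffix is -wuz, giving *huavwuz*.
*omes*: final sound = /s/, a voiceless consonant → -kaf → *omeskaf*.

huavwuz, omeskaf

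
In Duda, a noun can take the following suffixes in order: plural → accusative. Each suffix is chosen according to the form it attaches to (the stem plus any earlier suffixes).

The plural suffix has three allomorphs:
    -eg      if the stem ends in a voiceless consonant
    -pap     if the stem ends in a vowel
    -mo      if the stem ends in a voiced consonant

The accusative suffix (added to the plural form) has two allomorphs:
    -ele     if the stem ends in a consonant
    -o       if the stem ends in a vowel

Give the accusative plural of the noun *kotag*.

Since the final sound of *kotag* is /g/ (a voiced consonant), it takes -mo, giving *kotagmo*.
The plural form *kotagmo* — final sound /o/ (a vowel) → -o → *kotagmoo*.

kotagmoo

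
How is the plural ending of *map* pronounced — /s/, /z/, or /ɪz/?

/s/

The stem *map* ends in a voiceless non-sibilant consonant.
The plural suffix surfaces as /ɪz/ after sibilants, /s/ after other voiceless consonants, and /z/ after other voiced sounds.
So the plural -s on *map* is pronounced /s/.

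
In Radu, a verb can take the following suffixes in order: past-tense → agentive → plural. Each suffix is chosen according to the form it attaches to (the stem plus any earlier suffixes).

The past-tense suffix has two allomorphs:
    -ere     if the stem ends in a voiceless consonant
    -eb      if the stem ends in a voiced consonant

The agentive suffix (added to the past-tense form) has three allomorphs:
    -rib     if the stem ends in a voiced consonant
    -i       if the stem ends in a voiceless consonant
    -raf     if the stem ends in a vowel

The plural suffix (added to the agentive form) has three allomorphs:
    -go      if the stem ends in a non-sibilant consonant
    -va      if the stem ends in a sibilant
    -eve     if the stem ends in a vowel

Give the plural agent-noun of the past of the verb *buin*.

The final consonant of *buin* is /n/, which is voiced, so the past-tense suffix is -eb, giving *buineb*.
The past-tense form *buineb*: final sound = /b/, a voiced consonant → -rib → *buinebrib*.
Since the final sound of the agentive form *buinebrib* is /b/ (a non-sibilant consonant), it takes -go, giving *buinebribgo*.

buinebribgo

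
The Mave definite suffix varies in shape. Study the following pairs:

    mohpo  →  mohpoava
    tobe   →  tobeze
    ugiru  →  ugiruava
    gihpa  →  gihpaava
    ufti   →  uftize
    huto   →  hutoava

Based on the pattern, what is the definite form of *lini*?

The suffix is conditioned by the last vowel: -ze when the last vowel of the stem is a front vowel (*tobe*, *ufti*); -ava when the last vowel of the stem is a back vowel (*mohpo*, *ugiru*, *gihpa*, *huto*).
Since the last vowel of *lini* is /i/ (a front vowel), it takes -ze, giving *linize*.

linize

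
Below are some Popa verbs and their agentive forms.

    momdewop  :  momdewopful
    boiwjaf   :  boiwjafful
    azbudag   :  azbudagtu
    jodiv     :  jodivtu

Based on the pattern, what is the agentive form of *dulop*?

dulopful

The alternation tracks the final consonant of the stem — -ful when the stem ends in a voiceless consonant (*momdewop*, *boiwjaf*); -tu when the stem ends in a voiced consonant (*azbudag*, *jodiv*).
Since the final consonant of *dulop* is /p/ (voiceless), it takes -ful, giving *dulopful*.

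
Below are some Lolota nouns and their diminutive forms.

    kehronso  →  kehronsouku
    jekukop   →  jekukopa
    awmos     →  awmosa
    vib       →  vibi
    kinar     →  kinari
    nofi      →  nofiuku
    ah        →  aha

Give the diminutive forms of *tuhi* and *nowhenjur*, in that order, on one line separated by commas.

tuhiuku, nowhenjuri

The pattern is voicing of the final sound: -a when the stem ends in a voiceless consonant (*jekukop*, *awmos*, *ah*); -i when the stem ends in a voiced consonant (*vib*, *kinar*); -uku when the stem ends in a vowel (*kehronso*, *nofi*).
Since the final sound of *tuhi* is /i/ (a vowel), it takes -uku, giving *tuhiuku*.
*nowhenjur*: final sound = /r/, a voiced consonant → -i → *nowhenjuri*.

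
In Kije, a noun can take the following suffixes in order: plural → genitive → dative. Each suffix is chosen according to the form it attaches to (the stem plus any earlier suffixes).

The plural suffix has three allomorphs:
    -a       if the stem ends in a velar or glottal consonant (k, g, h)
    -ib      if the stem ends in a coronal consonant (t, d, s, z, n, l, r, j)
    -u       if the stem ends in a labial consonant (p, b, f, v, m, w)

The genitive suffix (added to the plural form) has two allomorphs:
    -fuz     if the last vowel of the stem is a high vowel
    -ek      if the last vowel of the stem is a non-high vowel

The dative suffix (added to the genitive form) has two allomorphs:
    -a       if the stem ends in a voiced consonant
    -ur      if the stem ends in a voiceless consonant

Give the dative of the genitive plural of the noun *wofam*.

*wofam* — final consonant /m/ (labial) → -u → *wofamu*.
The plural form *wofamu* — last vowel /u/ (a high vowel) → -fuz → *wofamufuz*.
The genitive form *wofamufuz*: final consonant = /z/, voiced → -a → *wofamufuza*.

wofamufuza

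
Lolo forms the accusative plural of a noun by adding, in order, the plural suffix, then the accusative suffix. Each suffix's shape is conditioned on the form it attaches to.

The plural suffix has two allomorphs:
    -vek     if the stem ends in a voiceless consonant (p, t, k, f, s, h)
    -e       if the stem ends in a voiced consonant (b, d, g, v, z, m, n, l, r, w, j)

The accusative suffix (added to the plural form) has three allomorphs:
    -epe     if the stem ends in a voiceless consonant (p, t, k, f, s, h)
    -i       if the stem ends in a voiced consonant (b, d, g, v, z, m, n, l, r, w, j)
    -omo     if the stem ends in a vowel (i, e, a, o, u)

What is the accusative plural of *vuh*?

Since the final consonant of *vuh* is /h/ (voiceless), it takes -vek, giving *vuhvek*.
The plural form *vuhvek* — final sound /k/ (a voiceless consonant) → -epe → *vuhvekepe*.

vuhvekepe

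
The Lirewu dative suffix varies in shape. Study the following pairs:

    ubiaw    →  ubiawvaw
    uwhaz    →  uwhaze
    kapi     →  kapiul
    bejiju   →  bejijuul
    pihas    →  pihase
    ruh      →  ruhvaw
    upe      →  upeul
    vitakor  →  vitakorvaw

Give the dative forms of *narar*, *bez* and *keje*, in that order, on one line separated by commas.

nararvaw, beze, kejeul

The alternation tracks the final sound of the stem — -e when the stem ends in a sibilant (*uwhaz*, *pihas*); -vaw when the stem ends in a non-sibilant consonant (*ubiaw*, *ruh*, *vitakor*); -ul when the stem ends in a vowel (*kapi*, *bejiju*, *upe*).
*narar* — final sound /r/ (a non-sibilant consonant) → -vaw → *nararvaw*.
*bez*: final sound = /z/, a sibilant → -e → *beze*.
*keje* — final sound /e/ (a vowel) → -ul → *kejeul*.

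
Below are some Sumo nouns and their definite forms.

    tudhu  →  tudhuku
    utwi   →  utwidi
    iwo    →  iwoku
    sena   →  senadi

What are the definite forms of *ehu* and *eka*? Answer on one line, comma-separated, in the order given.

ehuku, ekadi

Looking at the last vowel of each stem: -ku when the last vowel of the stem is a rounded vowel (*tudhu*, *iwo*); -di when the last vowel of the stem is an unrounded vowel (*utwi*, *sena*).
Since the last vowel of *ehu* is /u/ (a rounded vowel), it takes -ku, giving *ehuku*.
*eka*: last vowel = /a/, an unrounded vowel → -di → *ekadi*.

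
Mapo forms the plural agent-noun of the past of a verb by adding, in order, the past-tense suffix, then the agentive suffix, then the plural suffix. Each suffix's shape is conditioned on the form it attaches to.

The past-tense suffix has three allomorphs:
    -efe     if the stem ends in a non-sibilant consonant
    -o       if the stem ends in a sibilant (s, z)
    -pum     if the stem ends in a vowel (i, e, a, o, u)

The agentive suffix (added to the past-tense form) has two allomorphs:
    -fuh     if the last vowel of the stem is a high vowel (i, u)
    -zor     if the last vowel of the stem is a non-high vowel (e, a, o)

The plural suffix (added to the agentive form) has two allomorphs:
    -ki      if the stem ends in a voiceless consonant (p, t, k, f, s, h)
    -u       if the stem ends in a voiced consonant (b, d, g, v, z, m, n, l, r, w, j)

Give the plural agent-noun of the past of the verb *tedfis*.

Since the final sound of *tedfis* is /s/ (a sibilant), it takes -o, giving *tedfiso*.
Since the last vowel of the past-tense form *tedfiso* is /o/ (a non-high vowel), it takes -zor, giving *tedfisozor*.
The agentive form *tedfisozor* — final consonant /r/ (voiced) → -u → *tedfisozoru*.

tedfisozoru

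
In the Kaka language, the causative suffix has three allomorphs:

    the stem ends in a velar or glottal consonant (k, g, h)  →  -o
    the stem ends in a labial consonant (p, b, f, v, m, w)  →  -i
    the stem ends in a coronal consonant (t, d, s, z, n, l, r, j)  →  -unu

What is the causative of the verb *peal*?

The final consonant of *peal* is /l/, which is coronal, so the suffix is -unu, giving *pealunu*.

pealunu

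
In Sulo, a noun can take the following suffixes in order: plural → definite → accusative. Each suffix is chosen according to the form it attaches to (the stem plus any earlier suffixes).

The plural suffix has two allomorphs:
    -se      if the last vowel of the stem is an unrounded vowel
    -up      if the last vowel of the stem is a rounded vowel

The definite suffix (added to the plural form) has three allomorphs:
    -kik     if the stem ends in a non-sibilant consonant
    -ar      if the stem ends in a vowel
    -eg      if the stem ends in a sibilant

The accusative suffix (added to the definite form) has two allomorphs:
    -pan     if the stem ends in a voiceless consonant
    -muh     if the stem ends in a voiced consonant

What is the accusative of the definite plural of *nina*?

*nina*: last vowel = /a/, an unrounded vowel → -se → *ninase*.
The plural form *ninase* — final sound /e/ (a vowel) → -ar → *ninasear*.
The definite form *ninasear*: final consonant = /r/, voiced → -muh → *ninasearmuh*.

ninasearmuh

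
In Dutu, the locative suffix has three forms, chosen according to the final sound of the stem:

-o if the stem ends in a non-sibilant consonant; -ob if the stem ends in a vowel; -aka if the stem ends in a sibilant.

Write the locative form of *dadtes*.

Since the final sound of *dadtes* is /s/ (a sibilant), it takes -aka, giving *dadtesaka*.

dadtesaka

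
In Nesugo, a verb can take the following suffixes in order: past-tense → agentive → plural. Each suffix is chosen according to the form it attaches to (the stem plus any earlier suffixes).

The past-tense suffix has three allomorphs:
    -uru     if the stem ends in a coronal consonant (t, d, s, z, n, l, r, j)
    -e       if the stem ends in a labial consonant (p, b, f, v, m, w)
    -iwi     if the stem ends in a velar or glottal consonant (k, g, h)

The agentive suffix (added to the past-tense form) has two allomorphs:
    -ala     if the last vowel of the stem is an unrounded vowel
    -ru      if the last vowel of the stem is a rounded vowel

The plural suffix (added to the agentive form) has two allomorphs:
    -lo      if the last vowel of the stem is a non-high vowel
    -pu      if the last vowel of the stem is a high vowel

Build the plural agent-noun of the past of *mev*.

mevealalo

The final consonant of *mev* is /v/, which is labial, so the past-tense suffix is -e, giving *meve*.
The past-tense form *meve* — last vowel /e/ (an unrounded vowel) → -ala → *meveala*.
The agentive form *meveala* — last vowel /a/ (a non-high vowel) → -lo → *mevealalo*.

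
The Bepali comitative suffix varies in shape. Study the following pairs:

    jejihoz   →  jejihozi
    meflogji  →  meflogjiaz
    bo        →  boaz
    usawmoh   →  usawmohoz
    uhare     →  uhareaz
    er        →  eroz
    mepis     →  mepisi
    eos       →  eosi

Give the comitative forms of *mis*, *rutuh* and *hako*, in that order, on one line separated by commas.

misi, rutuhoz, hakoaz

The pattern is sibilance of the final sound: -i when the stem ends in a sibilant (*jejihoz*, *mepis*, *eos*); -oz when the stem ends in a non-sibilant consonant (*usawmoh*, *er*); -az when the stem ends in a vowel (*meflogji*, *bo*, *uhare*).
The final sound of *mis* is /s/, which is a sibilant, so the suffix is -i, giving *misi*.
*rutuh*: final sound = /h/, a non-sibilant consonant → -oz → *rutuhoz*.
The final sound of *hako* is /o/, which is a vowel, so the suffix is -az, giving *hakoaz*.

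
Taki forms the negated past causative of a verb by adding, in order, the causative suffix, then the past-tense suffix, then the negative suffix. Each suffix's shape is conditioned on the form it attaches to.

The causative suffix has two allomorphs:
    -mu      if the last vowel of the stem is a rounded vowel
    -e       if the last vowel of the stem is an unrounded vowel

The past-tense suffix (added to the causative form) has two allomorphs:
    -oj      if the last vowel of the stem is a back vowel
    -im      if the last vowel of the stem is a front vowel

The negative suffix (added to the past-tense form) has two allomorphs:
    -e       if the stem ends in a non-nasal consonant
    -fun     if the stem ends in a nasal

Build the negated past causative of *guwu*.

*guwu*: last vowel = /u/, a rounded vowel → -mu → *guwumu*.
The causative form *guwumu* — last vowel /u/ (a back vowel) → -oj → *guwumuoj*.
Since the final consonant of the past-tense form *guwumuoj* is /j/ (non-nasal), it takes -e, giving *guwumuoje*.

guwumuoje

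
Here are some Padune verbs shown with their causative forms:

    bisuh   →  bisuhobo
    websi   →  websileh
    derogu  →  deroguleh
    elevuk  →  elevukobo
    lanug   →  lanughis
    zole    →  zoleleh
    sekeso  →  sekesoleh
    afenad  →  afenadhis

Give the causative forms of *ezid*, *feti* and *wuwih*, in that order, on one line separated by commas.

The pattern is voicing of the final sound: -obo when the stem ends in a voiceless consonant (*bisuh*, *elevuk*); -his when the stem ends in a voiced consonant (*lanug*, *afenad*); -leh when the stem ends in a vowel (*websi*, *derogu*, *zole*, *sekeso*).
*ezid* — final sound /d/ (a voiced consonant) → -his → *ezidhis*.
The final sound of *feti* is /i/, which is a vowel, so the suffix is -leh, giving *fetileh*.
Since the final sound of *wuwih* is /h/ (a voiceless consonant), it takes -obo, giving *wuwihobo*.

ezidhis, fetileh, wuwihobo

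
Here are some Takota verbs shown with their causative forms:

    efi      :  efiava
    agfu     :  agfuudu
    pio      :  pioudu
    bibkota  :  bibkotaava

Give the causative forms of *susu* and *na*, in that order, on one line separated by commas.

The suffix is conditioned by the last vowel: -udu when the last vowel of the stem is a rounded vowel (*agfu*, *pio*); -ava when the last vowel of the stem is an unrounded vowel (*efi*, *bibkota*).
*susu* — last vowel /u/ (a rounded vowel) → -udu → *susuudu*.
*na* — last vowel /a/ (an unrounded vowel) → -ava → *naava*.

susuudu, naava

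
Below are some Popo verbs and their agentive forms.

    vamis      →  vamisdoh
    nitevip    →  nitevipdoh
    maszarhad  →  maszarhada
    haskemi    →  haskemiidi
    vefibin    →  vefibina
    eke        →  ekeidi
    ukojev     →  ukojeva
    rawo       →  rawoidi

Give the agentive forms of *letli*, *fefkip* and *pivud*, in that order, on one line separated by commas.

The pattern is voicing of the final sound: -doh when the stem ends in a voiceless consonant (*vamis*, *nitevip*); -a when the stem ends in a voiced consonant (*maszarhad*, *vefibin*, *ukojev*); -idi when the stem ends in a vowel (*haskemi*, *eke*, *rawo*).
*letli*: final sound = /i/, a vowel → -idi → *letliidi*.
*fefkip*: final sound = /p/, a voiceless consonant → -doh → *fefkipdoh*.
Since the final sound of *pivud* is /d/ (a voiced consonant), it takes -a, giving *pivuda*.

letliidi, fefkipdoh, pivuda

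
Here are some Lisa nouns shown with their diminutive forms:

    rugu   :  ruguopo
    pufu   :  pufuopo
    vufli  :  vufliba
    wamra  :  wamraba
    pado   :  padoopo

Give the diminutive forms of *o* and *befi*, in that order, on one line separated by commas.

Looking at the last vowel of each stem: -opo when the last vowel of the stem is a rounded vowel (*rugu*, *pufu*, *pado*); -ba when the last vowel of the stem is an unrounded vowel (*vufli*, *wamra*).
The last vowel of *o* is /o/, which is a rounded vowel, so the suffix is -opo, giving *oopo*.
*befi* — last vowel /i/ (an unrounded vowel) → -ba → *befiba*.

oopo, befiba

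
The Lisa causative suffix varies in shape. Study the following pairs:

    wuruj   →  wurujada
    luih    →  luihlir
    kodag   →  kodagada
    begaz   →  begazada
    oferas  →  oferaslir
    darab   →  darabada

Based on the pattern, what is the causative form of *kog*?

Looking at the final consonant of each stem: -lir when the stem ends in a voiceless consonant (*luih*, *oferas*); -ada when the stem ends in a voiced consonant (*wuruj*, *kodag*, *begaz*, *darab*).
The final consonant of *kog* is /g/, which is voiced, so the suffix is -ada, giving *kogada*.

kogada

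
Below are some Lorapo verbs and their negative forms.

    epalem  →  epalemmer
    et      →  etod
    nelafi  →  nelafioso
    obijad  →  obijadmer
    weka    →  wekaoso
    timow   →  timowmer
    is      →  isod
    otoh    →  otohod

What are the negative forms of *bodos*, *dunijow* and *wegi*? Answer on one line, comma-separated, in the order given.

bodosod, dunijowmer, wegioso

The alternation tracks the final sound of the stem — -od when the stem ends in a voiceless consonant (*et*, *is*, *otoh*); -mer when the stem ends in a voiced consonant (*epalem*, *obijad*, *timow*); -oso when the stem ends in a vowel (*nelafi*, *weka*).
The final sound of *bodos* is /s/, which is a voiceless consonant, so the suffix is -od, giving *bodosod*.
*dunijow* — final sound /w/ (a voiced consonant) → -mer → *dunijowmer*.
*wegi* — final sound /i/ (a vowel) → -oso → *wegioso*.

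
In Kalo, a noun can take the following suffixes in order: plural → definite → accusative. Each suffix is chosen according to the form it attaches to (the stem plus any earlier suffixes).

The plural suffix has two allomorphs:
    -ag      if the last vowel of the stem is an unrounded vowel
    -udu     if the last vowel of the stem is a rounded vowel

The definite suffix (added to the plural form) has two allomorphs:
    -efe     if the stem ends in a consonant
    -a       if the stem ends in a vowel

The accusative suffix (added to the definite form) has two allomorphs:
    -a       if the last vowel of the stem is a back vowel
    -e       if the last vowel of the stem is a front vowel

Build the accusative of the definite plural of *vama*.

vamaagefee

*vama*: last vowel = /a/, an unrounded vowel → -ag → *vamaag*.
The final sound of the plural form *vamaag* is /g/, which is a consonant, so the definite suffix is -efe, giving *vamaagefe*.
Since the last vowel of the definite form *vamaagefe* is /e/ (a front vowel), it takes -e, giving *vamaagefee*.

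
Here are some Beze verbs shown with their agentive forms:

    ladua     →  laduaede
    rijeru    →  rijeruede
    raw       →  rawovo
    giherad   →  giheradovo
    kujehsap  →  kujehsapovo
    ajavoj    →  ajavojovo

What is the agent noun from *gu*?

guede

The pattern is consonant vs. vowel: -ovo when the stem ends in a consonant (*raw*, *giherad*, *kujehsap*, *ajavoj*); -ede when the stem ends in a vowel (*ladua*, *rijeru*).
*gu*: final sound = /u/, a vowel → -ede → *guede*.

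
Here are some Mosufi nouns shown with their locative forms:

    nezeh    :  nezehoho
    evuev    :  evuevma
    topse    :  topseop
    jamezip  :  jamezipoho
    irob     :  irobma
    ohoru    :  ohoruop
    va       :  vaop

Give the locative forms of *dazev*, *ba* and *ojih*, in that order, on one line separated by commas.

The pattern is voicing of the final sound: -oho when the stem ends in a voiceless consonant (*nezeh*, *jamezip*); -ma when the stem ends in a voiced consonant (*evuev*, *irob*); -op when the stem ends in a vowel (*topse*, *ohoru*, *va*).
The final sound of *dazev* is /v/, which is a voiced consonant, so the suffix is -ma, giving *dazevma*.
*ba*: final sound = /a/, a vowel → -op → *baop*.
Since the final sound of *ojih* is /h/ (a voiceless consonant), it takes -oho, giving *ojihoho*.

dazevma, baop, ojihoho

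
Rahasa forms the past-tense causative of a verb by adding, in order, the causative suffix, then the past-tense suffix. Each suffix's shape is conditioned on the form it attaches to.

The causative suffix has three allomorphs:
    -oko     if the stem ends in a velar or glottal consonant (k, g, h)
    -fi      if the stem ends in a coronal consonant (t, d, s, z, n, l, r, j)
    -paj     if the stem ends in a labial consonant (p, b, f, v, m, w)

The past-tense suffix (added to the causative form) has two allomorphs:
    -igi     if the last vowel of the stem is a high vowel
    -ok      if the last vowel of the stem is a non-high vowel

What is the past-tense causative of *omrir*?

omrirfiigi

The final consonant of *omrir* is /r/, which is coronal, so the causative suffix is -fi, giving *omrirfi*.
The causative form *omrirfi* — last vowel /i/ (a high vowel) → -igi → *omrirfiigi*.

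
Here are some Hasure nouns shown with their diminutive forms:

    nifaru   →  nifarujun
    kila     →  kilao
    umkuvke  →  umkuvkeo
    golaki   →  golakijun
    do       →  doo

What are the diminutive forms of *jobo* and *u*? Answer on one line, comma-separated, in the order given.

joboo, ujun

The alternation tracks the last vowel of the stem — -jun when the last vowel of the stem is a high vowel (*nifaru*, *golaki*); -o when the last vowel of the stem is a non-high vowel (*kila*, *umkuvke*, *do*).
Since the last vowel of *jobo* is /o/ (a non-high vowel), it takes -o, giving *joboo*.
*u*: last vowel = /u/, a high vowel → -jun → *ujun*.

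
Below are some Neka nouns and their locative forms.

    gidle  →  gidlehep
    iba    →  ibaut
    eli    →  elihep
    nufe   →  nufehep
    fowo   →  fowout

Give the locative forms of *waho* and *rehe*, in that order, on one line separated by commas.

wahout, rehehep

Looking at the last vowel of each stem: -hep when the last vowel of the stem is a front vowel (*gidle*, *eli*, *nufe*); -ut when the last vowel of the stem is a back vowel (*iba*, *fowo*).
Since the last vowel of *waho* is /o/ (a back vowel), it takes -ut, giving *wahout*.
*rehe* — last vowel /e/ (a front vowel) → -hep → *rehehep*.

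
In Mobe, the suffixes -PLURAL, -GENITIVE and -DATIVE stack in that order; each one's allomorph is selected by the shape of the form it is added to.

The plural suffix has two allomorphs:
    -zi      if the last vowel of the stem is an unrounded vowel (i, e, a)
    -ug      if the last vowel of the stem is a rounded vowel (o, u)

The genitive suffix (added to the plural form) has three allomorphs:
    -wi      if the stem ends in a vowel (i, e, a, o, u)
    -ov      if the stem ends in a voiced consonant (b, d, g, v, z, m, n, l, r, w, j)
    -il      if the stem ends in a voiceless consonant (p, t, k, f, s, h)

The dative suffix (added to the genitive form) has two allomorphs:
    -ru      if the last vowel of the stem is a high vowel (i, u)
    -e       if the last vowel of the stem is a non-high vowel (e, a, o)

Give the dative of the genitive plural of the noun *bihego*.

The last vowel of *bihego* is /o/, which is a rounded vowel, so the plural suffix is -ug, giving *bihegoug*.
Since the final sound of the plural form *bihegoug* is /g/ (a voiced consonant), it takes -ov, giving *bihegougov*.
The genitive form *bihegougov*: last vowel = /o/, a non-high vowel → -e → *bihegougove*.

bihegougove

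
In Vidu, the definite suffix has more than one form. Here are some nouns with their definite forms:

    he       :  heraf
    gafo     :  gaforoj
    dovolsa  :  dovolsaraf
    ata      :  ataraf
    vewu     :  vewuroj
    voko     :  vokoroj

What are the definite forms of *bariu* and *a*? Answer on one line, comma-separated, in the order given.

bariuroj, araf

The suffix is conditioned by the last vowel: -roj when the last vowel of the stem is a rounded vowel (*gafo*, *vewu*, *voko*); -raf when the last vowel of the stem is an unrounded vowel (*he*, *dovolsa*, *ata*).
*bariu* — last vowel /u/ (a rounded vowel) → -roj → *bariuroj*.
*a* — last vowel /a/ (an unrounded vowel) → -raf → *araf*.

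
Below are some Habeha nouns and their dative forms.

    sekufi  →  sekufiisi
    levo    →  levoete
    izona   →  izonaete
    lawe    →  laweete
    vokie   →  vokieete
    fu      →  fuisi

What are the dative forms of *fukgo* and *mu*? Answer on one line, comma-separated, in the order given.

fukgoete, muisi

The suffix is conditioned by the last vowel: -isi when the last vowel of the stem is a high vowel (*sekufi*, *fu*); -ete when the last vowel of the stem is a non-high vowel (*levo*, *izona*, *lawe*, *vokie*).
*fukgo*: last vowel = /o/, a non-high vowel → -ete → *fukgoete*.
*mu*: last vowel = /u/, a high vowel → -isi → *muisi*.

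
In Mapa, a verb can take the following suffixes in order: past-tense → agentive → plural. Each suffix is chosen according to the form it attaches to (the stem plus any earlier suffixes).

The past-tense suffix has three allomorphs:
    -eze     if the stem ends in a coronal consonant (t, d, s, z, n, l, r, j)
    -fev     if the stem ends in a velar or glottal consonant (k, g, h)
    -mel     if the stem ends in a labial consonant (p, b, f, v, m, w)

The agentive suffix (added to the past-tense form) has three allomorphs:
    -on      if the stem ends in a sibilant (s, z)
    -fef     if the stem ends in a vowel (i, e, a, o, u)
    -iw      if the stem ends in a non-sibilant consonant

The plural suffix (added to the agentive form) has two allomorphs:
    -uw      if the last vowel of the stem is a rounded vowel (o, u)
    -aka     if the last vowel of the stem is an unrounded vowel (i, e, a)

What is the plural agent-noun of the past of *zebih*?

zebihfeviwaka

*zebih* — final consonant /h/ (velar/glottal) → -fev → *zebihfev*.
The final sound of the past-tense form *zebihfev* is /v/, which is a non-sibilant consonant, so the agentive suffix is -iw, giving *zebihfeviw*.
Since the last vowel of the agentive form *zebihfeviw* is /i/ (an unrounded vowel), it takes -aka, giving *zebihfeviwaka*.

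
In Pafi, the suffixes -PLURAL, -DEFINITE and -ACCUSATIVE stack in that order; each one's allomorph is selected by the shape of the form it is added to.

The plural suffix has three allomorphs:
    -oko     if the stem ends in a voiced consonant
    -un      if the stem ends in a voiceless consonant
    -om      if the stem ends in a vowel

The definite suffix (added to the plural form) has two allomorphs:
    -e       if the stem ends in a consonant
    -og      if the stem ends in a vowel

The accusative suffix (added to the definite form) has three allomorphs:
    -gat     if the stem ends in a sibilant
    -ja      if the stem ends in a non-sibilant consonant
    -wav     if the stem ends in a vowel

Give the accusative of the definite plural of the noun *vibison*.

vibisonokoogja

Since the final sound of *vibison* is /n/ (a voiced consonant), it takes -oko, giving *vibisonoko*.
The plural form *vibisonoko*: final sound = /o/, a vowel → -og → *vibisonokoog*.
The final sound of the definite form *vibisonokoog* is /g/, which is a non-sibilant consonant, so the accusative suffix is -ja, giving *vibisonokoogja*.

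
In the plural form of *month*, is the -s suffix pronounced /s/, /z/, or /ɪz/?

The stem *month* ends in a voiceless non-sibilant consonant.
The plural suffix surfaces as /ɪz/ after sibilants, /s/ after other voiceless consonants, and /z/ after other voiced sounds.
So the plural -s on *month* is pronounced /s/.

/s/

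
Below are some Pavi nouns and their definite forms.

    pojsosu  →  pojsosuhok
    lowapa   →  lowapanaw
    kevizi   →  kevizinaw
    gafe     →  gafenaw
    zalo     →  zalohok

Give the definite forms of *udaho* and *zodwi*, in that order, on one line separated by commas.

Looking at the last vowel of each stem: -hok when the last vowel of the stem is a rounded vowel (*pojsosu*, *zalo*); -naw when the last vowel of the stem is an unrounded vowel (*lowapa*, *kevizi*, *gafe*).
The last vowel of *udaho* is /o/, which is a rounded vowel, so the suffix is -hok, giving *udahohok*.
Since the last vowel of *zodwi* is /i/ (an unrounded vowel), it takes -naw, giving *zodwinaw*.

udahohok, zodwinaw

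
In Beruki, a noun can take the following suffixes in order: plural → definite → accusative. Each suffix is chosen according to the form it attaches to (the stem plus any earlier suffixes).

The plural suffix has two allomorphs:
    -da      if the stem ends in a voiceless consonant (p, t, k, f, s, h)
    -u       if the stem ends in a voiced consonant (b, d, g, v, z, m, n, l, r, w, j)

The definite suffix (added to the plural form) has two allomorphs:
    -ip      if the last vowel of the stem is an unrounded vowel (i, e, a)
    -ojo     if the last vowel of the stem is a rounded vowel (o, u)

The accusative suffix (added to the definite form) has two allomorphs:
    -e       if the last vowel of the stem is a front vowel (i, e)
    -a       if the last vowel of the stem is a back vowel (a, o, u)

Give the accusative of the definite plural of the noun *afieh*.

The final consonant of *afieh* is /h/, which is voiceless, so the plural suffix is -da, giving *afiehda*.
Since the last vowel of the plural form *afiehda* is /a/ (an unrounded vowel), it takes -ip, giving *afiehdaip*.
The definite form *afiehdaip*: last vowel = /i/, a front vowel → -e → *afiehdaipe*.

afiehdaipe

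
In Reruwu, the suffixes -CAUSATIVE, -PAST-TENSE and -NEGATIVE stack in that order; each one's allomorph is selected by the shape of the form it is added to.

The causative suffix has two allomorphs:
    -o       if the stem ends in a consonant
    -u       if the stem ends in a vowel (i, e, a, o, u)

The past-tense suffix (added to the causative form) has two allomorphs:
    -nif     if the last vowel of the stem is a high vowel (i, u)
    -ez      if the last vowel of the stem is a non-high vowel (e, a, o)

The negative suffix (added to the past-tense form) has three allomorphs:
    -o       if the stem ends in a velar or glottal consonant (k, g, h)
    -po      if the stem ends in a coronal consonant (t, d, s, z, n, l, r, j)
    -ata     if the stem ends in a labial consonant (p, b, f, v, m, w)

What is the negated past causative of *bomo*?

bomounifata

The final sound of *bomo* is /o/, which is a vowel, so the causative suffix is -u, giving *bomou*.
Since the last vowel of the causative form *bomou* is /u/ (a high vowel), it takes -nif, giving *bomounif*.
Since the final consonant of the past-tense form *bomounif* is /f/ (labial), it takes -ata, giving *bomounifata*.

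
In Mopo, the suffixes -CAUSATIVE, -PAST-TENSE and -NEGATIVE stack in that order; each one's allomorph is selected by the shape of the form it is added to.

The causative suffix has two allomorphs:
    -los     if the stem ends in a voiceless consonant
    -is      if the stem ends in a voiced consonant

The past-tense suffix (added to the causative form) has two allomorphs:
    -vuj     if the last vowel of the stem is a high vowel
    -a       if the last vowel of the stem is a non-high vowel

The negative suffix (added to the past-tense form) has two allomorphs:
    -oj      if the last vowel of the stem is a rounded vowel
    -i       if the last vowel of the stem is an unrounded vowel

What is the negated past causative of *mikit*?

*mikit* — final consonant /t/ (voiceless) → -los → *mikitlos*.
The last vowel of the causative form *mikitlos* is /o/, which is a non-high vowel, so the past-tense suffix is -a, giving *mikitlosa*.
The past-tense form *mikitlosa*: last vowel = /a/, an unrounded vowel → -i → *mikitlosai*.

mikitlosai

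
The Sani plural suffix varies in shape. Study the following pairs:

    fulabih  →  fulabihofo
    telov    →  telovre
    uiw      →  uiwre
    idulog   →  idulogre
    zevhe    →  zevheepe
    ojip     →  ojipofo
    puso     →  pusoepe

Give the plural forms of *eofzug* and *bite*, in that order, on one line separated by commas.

eofzugre, biteepe

The suffix is conditioned by the final sound: -ofo when the stem ends in a voiceless consonant (*fulabih*, *ojip*); -re when the stem ends in a voiced consonant (*telov*, *uiw*, *idulog*); -epe when the stem ends in a vowel (*zevhe*, *puso*).
The final sound of *eofzug* is /g/, which is a voiced consonant, so the suffix is -re, giving *eofzugre*.
Since the final sound of *bite* is /e/ (a vowel), it takes -epe, giving *biteepe*.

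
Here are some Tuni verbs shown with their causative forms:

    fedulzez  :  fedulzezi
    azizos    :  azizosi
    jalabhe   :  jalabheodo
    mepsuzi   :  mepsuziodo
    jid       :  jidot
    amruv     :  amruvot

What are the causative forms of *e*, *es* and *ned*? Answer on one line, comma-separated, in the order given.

Looking at the final sound of each stem: -i when the stem ends in a sibilant (*fedulzez*, *azizos*); -ot when the stem ends in a non-sibilant consonant (*jid*, *amruv*); -odo when the stem ends in a vowel (*jalabhe*, *mepsuzi*).
*e* — final sound /e/ (a vowel) → -odo → *eodo*.
*es*: final sound = /s/, a sibilant → -i → *esi*.
*ned* — final sound /d/ (a non-sibilant consonant) → -ot → *nedot*.

eodo, esi, nedot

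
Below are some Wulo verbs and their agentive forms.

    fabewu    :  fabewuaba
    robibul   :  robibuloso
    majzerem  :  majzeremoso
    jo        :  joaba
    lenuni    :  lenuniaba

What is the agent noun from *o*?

The alternation tracks the final sound of the stem — -oso when the stem ends in a consonant (*robibul*, *majzerem*); -aba when the stem ends in a vowel (*fabewu*, *jo*, *lenuni*).
The final sound of *o* is /o/, which is a vowel, so the suffix is -aba, giving *oaba*.

oaba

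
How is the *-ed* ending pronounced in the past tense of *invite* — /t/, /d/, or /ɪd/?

The stem *invite* ends in /t/ or /d/.
The -ed suffix is realized as /ɪd/ after /t, d/; as /t/ after other voiceless consonants; and as /d/ after other voiced sounds.
So -ed on *invite* is pronounced /ɪd/.

/ɪd/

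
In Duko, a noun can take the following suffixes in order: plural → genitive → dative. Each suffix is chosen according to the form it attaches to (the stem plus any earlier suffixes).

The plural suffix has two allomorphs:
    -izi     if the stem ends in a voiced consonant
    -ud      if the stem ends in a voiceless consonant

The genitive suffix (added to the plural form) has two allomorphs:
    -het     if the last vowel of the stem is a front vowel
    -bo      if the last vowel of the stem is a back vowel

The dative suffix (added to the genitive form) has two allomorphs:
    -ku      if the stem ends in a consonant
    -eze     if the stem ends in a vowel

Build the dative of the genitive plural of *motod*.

motodizihetku

*motod*: final consonant = /d/, voiced → -izi → *motodizi*.
Since the last vowel of the plural form *motodizi* is /i/ (a front vowel), it takes -het, giving *motodizihet*.
The final sound of the genitive form *motodizihet* is /t/, which is a consonant, so the dative suffix is -ku, giving *motodizihetku*.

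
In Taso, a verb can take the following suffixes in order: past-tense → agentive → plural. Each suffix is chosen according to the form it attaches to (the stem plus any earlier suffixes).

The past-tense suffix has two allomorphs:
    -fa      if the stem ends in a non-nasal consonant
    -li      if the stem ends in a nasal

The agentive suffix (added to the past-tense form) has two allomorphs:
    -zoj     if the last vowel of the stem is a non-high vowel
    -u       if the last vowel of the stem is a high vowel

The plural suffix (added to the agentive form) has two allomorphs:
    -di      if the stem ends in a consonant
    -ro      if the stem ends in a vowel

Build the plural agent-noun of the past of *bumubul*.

bumubulfazojdi

The final consonant of *bumubul* is /l/, which is non-nasal, so the past-tense suffix is -fa, giving *bumubulfa*.
The past-tense form *bumubulfa* — last vowel /a/ (a non-high vowel) → -zoj → *bumubulfazoj*.
The final sound of the agentive form *bumubulfazoj* is /j/, which is a consonant, so the plural suffix is -di, giving *bumubulfazojdi*.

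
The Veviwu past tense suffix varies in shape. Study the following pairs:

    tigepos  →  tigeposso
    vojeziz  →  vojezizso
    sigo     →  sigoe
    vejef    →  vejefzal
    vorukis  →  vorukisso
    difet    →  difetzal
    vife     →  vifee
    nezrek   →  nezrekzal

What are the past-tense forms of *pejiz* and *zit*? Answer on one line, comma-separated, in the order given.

The suffix is conditioned by the final sound: -so when the stem ends in a sibilant (*tigepos*, *vojeziz*, *vorukis*); -zal when the stem ends in a non-sibilant consonant (*vejef*, *difet*, *nezrek*); -e when the stem ends in a vowel (*sigo*, *vife*).
Since the final sound of *pejiz* is /z/ (a sibilant), it takes -so, giving *pejizso*.
The final sound of *zit* is /t/, which is a non-sibilant consonant, so the suffix is -zal, giving *zitzal*.

pejizso, zitzal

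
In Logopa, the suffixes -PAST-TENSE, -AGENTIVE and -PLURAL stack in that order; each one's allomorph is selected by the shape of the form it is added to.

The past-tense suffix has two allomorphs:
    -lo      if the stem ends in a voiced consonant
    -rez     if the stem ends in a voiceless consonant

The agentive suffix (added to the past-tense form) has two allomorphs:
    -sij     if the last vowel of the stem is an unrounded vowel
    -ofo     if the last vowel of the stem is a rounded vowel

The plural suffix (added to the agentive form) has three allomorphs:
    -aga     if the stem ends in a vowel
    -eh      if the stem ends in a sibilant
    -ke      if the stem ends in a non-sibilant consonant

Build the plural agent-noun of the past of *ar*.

*ar* — final consonant /r/ (voiced) → -lo → *arlo*.
Since the last vowel of the past-tense form *arlo* is /o/ (a rounded vowel), it takes -ofo, giving *arloofo*.
Since the final sound of the agentive form *arloofo* is /o/ (a vowel), it takes -aga, giving *arloofoaga*.

arloofoaga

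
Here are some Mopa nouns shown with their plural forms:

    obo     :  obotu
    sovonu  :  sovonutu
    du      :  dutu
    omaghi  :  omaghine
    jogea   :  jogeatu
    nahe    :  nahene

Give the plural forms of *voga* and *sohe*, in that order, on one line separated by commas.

vogatu, sohene

The suffix is conditioned by the last vowel: -ne when the last vowel of the stem is a front vowel (*omaghi*, *nahe*); -tu when the last vowel of the stem is a back vowel (*obo*, *sovonu*, *du*, *jogea*).
Since the last vowel of *voga* is /a/ (a back vowel), it takes -tu, giving *vogatu*.
*sohe* — last vowel /e/ (a front vowel) → -ne → *sohene*.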